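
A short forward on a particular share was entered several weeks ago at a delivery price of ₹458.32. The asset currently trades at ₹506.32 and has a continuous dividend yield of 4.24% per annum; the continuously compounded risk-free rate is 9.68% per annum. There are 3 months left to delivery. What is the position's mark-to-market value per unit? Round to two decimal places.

-₹53.62

Current fair forward for the remaining 3 months: F = S·e^((r − q)·T), (r − q) = 0.0968 − 0.0424 = 0.0544
F = 506.32 · e^(0.0544 × 3/12) = 506.32 × 1.013693 = 513.2530
Value of long forward = (F − K)·e^(−rT) = (513.2530 − 458.32) · e^(−0.0968·3/12)
= 54.9330 × 0.976090 = 53.62
Short position value = −(long value) = -₹53.62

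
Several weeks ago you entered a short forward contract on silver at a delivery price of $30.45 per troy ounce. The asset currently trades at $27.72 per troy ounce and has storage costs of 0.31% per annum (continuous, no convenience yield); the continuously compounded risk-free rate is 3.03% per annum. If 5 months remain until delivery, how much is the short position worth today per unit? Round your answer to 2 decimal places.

$2.31 per troy ounce

Current fair forward for the remaining 5 months: F = S·e^((r + u)·T), (r + u) = 0.0303 + 0.0031 = 0.0334
F = 27.72 · e^(0.0334 × 5/12) = 27.72 × 1.014014 = 28.1085
Value of long forward = (F − K)·e^(−rT) = (28.1085 − 30.45) · e^(−0.0303·5/12)
= -2.3415 × 0.987454 = -2.31
Short position value = −(long value) = $2.31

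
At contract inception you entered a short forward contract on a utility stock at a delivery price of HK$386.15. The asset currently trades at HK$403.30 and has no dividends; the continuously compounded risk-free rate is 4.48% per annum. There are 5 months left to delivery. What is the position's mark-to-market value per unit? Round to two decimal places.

-HK$24.29

Current fair forward for the remaining 5 months: F = S·e^(r·T), r = 0.0448
F = 403.30 · e^(0.0448 × 5/12) = 403.30 × 1.018842 = 410.8990
Value of long forward = (F − K)·e^(−rT) = (410.8990 − 386.15) · e^(−0.0448·5/12)
= 24.7490 × 0.981506 = 24.29
Short position value = −(long value) = -HK$24.29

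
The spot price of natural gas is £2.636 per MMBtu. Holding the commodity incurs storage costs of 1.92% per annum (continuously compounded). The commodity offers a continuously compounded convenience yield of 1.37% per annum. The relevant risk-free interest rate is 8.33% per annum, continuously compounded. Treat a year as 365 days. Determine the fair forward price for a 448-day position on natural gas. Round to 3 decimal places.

Net carry = r + u − y = 0.0833 + 0.0192 − 0.0137 = 0.0888
F = S·e^((r+u−y)T) = 2.636 · e^(0.0888 × 448/365) = 2.636 · e^0.108993
= 2.636 × 1.115155 = £2.940 per MMBtu

£2.940 per MMBtu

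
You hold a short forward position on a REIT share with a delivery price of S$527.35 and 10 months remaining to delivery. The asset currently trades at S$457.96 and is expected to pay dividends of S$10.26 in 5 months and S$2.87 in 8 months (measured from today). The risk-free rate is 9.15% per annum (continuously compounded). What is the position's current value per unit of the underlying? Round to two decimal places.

PV(remaining dividends) I = 10.26·e^(−0.0915·5/12) + 2.87·e^(−0.0915·8/12) = 12.5764
Current forward F = (S − I)·e^(rT) = (457.96 − 12.5764)·e^(0.0915·10/12) = 445.3836 × 1.079232 = 480.6722
Value (long) = (F − K)·e^(−rT) = (480.6722 − 527.35) × 0.926585 = -43.2509
Short position value = −(long value) = S$43.25

S$43.25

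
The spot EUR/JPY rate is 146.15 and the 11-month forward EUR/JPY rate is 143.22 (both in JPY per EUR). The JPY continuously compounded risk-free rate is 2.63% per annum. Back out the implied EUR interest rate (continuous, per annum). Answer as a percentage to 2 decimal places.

4.84%

F = S·e^((r_JPY − r_EUR)T) ⇒ r_EUR = r_JPY − ln(F/S)/T
ln(143.22/146.15) = -0.020252; /(11/12) = -0.022093
r_EUR = 0.0263 + 0.022093 = 0.048393
r_EUR = 4.84%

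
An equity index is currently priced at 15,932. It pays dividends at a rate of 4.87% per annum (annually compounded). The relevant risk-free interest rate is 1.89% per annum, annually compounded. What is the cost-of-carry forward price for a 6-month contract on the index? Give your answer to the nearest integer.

F = S · (1+r)^T / (1+q)^T
= 15932 × 1.009406 / 1.024061 = 15932 × 0.985689
F = 15,704

15,704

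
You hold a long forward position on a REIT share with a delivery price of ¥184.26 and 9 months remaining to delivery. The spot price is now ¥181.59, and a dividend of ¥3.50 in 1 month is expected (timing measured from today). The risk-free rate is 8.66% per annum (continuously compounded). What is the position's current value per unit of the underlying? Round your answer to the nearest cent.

¥5.44

PV(remaining dividends) I = 3.50·e^(−0.0866·1/12) = 3.4748
Current forward F = (S − I)·e^(rT) = (181.59 − 3.4748)·e^(0.0866·9/12) = 178.1152 × 1.067106 = 190.0678
Value (long) = (F − K)·e^(−rT) = (190.0678 − 184.26) × 0.937114 = 5.4426
Value = ¥5.44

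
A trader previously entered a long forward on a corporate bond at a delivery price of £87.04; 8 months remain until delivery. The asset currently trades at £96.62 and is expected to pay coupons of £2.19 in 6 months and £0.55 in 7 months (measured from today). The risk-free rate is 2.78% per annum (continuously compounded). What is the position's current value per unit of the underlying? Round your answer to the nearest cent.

PV(remaining coupons) I = 2.19·e^(−0.0278·6/12) + 0.55·e^(−0.0278·7/12) = 2.7009
Current forward F = (S − I)·e^(rT) = (96.62 − 2.7009)·e^(0.0278·8/12) = 93.9191 × 1.018706 = 95.6760
Value (long) = (F − K)·e^(−rT) = (95.6760 − 87.04) × 0.981637 = 8.4774
Value = £8.48

£8.48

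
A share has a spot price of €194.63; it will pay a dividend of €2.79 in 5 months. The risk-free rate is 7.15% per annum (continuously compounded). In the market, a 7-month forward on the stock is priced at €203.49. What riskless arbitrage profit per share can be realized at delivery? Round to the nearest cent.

PV(dividends) I = 2.79·e^(−0.0715·5/12) = 2.7081
Fair forward F* = (S − I)·e^(rT) = (194.63 − 2.7081)·e^0.041708 = 191.9219 × 1.042590 = 200.0959
Market €203.49 > fair 200.0959: forward overpriced → cash-and-carry (borrow at r, buy the stock and collect the dividends, short the forward).
Profit at T = |F_mkt − F*| = |203.49 − 200.0959| = €3.39 per share

€3.39 per share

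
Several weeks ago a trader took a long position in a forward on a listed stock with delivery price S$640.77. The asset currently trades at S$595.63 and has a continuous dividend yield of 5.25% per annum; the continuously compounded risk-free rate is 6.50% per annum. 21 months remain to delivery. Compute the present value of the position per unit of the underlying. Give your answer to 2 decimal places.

Current fair forward for the remaining 21 months: F = S·e^((r − q)·T), (r − q) = 0.0650 − 0.0525 = 0.0125
F = 595.63 · e^(0.0125 × 21/12) = 595.63 × 1.022116 = 608.8030
Value of long forward = (F − K)·e^(−rT) = (608.8030 − 640.77) · e^(−0.0650·21/12)
= -31.9670 × 0.892481 = -28.53

-S$28.53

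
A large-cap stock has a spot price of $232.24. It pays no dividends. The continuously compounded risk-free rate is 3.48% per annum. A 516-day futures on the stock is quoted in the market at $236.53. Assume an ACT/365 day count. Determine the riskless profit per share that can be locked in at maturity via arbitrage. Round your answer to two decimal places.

Fair futures: F* = S·e^(carry·T), with carry = r = 0.0348
F* = 232.24 · e^(0.0348 × 516/365) = 232.24 · e^0.049197 = 232.24 × 1.050427 = $243.9512
Market $236.53 < fair $243.9512: forward underpriced → reverse cash-and-carry (short spot, go long the forward).
At maturity, profit = |F_mkt − F*| = |236.53 − 243.9512| = $7.42 per share

$7.42 per share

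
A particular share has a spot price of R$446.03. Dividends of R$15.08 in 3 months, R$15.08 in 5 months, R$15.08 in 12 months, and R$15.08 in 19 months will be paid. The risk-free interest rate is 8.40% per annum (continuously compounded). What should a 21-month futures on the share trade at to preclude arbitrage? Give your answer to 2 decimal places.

PV(dividends) I = 15.08·e^(−0.0840·3/12) + 15.08·e^(−0.0840·5/12) + 15.08·e^(−0.0840·12/12) + 15.08·e^(−0.0840·19/12)
I = 14.7666 + 14.5613 + 13.8650 + 13.2020 = 56.3949
F = (S − I)·e^(rT) = (446.03 − 56.3949) · e^(0.0840·21/12)
= 389.6351 · e^0.147000 = 389.6351 × 1.158354 = R$451.34

R$451.34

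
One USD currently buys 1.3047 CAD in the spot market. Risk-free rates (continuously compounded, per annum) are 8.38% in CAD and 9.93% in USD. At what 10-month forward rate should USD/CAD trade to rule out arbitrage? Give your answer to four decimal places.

F = S·e^((r_CAD − r_USD)T) = 1.3047 · e^((0.0838 − 0.0993) × 10/12)
= 1.3047 · e^-0.012917 = 1.3047 × 0.987166
F = 1.2880 CAD per USD

1.2880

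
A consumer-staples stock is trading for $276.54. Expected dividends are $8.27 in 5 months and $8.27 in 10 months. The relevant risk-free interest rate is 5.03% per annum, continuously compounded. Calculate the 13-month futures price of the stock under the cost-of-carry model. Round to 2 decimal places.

$275.10

PV(dividends) I = 8.27·e^(−0.0503·5/12) + 8.27·e^(−0.0503·10/12)
I = 8.0985 + 7.9305 = 16.0290
F = (S − I)·e^(rT) = (276.54 − 16.0290) · e^(0.0503·13/12)
= 260.5110 · e^0.054492 = 260.5110 × 1.056004 = $275.10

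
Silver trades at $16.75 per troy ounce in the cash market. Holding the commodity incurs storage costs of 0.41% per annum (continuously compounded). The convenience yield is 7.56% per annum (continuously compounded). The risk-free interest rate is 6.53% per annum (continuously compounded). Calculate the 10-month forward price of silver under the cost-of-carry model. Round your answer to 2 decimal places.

$16.66 per troy ounce

Net carry = r + u − y = 0.0653 + 0.0041 − 0.0756 = -0.0062
F = S·e^((r+u−y)T) = 16.75 · e^(-0.0062 × 10/12) = 16.75 · e^-0.005167
= 16.75 × 0.994846 = $16.66 per troy ounce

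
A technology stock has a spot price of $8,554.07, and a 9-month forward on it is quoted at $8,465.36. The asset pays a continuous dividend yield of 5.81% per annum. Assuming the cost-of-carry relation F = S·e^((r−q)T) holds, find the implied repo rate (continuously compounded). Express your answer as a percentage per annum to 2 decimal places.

4.42%

From F = S·e^((r−q)T): (r − q) = ln(F/S)/T
ln(8465.36/8554.07) = ln(0.989629) = -0.010425
(r − q) = -0.010425 / (9/12) = -0.013900
r = ln(F/S)/T + q = -0.013900 + 0.0581 = 0.044200
r = 4.42%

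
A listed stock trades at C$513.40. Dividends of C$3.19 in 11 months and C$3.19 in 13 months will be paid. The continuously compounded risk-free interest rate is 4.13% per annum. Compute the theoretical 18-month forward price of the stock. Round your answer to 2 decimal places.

C$539.70

PV(dividends) I = 3.19·e^(−0.0413·11/12) + 3.19·e^(−0.0413·13/12)
I = 3.0715 + 3.0504 = 6.1219
F = (S − I)·e^(rT) = (513.40 − 6.1219) · e^(0.0413·18/12)
= 507.2781 · e^0.061950 = 507.2781 × 1.063909 = C$539.70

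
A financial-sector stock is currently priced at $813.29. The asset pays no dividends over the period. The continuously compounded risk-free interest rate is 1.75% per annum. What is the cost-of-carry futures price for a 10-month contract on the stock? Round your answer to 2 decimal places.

F = S·e^(rT) = 813.29 · e^(0.0175 × 10/12)
= 813.29 · e^0.014583 = 813.29 × 1.014690
F = $825.24

$825.24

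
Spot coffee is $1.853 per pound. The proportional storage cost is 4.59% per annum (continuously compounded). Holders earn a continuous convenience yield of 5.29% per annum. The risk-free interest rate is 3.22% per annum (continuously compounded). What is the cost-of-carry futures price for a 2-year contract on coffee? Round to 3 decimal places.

Net carry = r + u − y = 0.0322 + 0.0459 − 0.0529 = 0.0252
F = S·e^((r+u−y)T) = 1.853 · e^(0.0252 × 2) = 1.853 · e^0.050400
= 1.853 × 1.051692 = $1.949 per pound

$1.949 per pound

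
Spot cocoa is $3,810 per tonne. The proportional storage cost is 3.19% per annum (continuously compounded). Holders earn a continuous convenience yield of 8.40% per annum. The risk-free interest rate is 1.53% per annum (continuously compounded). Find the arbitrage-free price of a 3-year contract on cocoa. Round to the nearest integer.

Net carry = r + u − y = 0.0153 + 0.0319 − 0.0840 = -0.0368
F = S·e^((r+u−y)T) = 3810 · e^(-0.0368 × 3) = 3810 · e^-0.110400
= 3810 × 0.895476 = $3,412 per tonne

$3,412 per tonne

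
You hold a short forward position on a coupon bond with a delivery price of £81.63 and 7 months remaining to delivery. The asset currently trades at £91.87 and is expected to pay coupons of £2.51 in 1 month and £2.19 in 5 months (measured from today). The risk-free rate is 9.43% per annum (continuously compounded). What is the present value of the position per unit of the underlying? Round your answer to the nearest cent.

PV(remaining coupons) I = 2.51·e^(−0.0943·1/12) + 2.19·e^(−0.0943·5/12) = 4.5960
Current forward F = (S − I)·e^(rT) = (91.87 − 4.5960)·e^(0.0943·7/12) = 87.2740 × 1.056549 = 92.2093
Value (long) = (F − K)·e^(−rT) = (92.2093 − 81.63) × 0.946477 = 10.0131
Short position value = −(long value) = -£10.01

-£10.01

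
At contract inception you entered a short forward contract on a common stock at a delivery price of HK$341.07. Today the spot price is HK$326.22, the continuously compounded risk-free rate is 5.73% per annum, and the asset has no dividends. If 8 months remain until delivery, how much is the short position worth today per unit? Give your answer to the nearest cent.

Current fair forward for the remaining 8 months: F = S·e^(r·T), r = 0.0573
F = 326.22 · e^(0.0573 × 8/12) = 326.22 × 1.038939 = 338.9227
Value of long forward = (F − K)·e^(−rT) = (338.9227 − 341.07) · e^(−0.0573·8/12)
= -2.1473 × 0.962520 = -2.07
Short position value = −(long value) = HK$2.07

HK$2.07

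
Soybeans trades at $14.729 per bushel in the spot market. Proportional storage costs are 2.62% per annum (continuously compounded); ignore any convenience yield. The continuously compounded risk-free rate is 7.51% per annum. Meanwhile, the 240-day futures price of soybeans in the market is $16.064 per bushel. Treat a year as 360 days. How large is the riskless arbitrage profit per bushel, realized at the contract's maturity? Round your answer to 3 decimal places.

$0.306 per bushel

Fair futures: F* = S·e^(carry·T), with carry = (r + u) = 0.0751 + 0.0262 = 0.1013
F* = 14.729 · e^(0.1013 × 240/360) = 14.729 · e^0.067533 = 14.729 × 1.069866 = $15.7581
Market $16.064 > fair $15.7581: forward overpriced → cash-and-carry (buy spot, short the forward).
At maturity, profit = |F_mkt − F*| = |16.064 − 15.7581| = $0.306 per bushel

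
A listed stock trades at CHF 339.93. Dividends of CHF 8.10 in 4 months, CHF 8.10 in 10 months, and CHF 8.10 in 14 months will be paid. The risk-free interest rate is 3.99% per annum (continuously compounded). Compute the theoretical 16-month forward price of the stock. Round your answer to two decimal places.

CHF 333.66

PV(dividends) I = 8.10·e^(−0.0399·4/12) + 8.10·e^(−0.0399·10/12) + 8.10·e^(−0.0399·14/12)
I = 7.9930 + 7.8351 + 7.7316 = 23.5597
F = (S − I)·e^(rT) = (339.93 − 23.5597) · e^(0.0399·16/12)
= 316.3703 · e^0.053200 = 316.3703 × 1.054641 = CHF 333.66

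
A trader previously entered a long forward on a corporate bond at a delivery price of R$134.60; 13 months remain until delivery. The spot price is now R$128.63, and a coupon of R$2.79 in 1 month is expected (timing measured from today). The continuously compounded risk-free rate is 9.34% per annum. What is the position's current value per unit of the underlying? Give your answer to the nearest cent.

PV(remaining coupons) I = 2.79·e^(−0.0934·1/12) = 2.7684
Current forward F = (S − I)·e^(rT) = (128.63 − 2.7684)·e^(0.0934·13/12) = 125.8616 × 1.106479 = 139.2632
Value (long) = (F − K)·e^(−rT) = (139.2632 − 134.60) × 0.903767 = 4.2144
Value = R$4.21

R$4.21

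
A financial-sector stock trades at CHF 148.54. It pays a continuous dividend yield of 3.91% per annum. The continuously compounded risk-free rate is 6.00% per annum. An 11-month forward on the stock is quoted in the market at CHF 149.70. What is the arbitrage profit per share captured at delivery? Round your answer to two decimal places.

CHF 1.71 per share

Fair forward: F* = S·e^(carry·T), with carry = (r − q) = 0.0600 − 0.0391 = 0.0209
F* = 148.54 · e^(0.0209 × 11/12) = 148.54 · e^0.019158 = 148.54 × 1.019343 = CHF 151.4132
Market CHF 149.70 < fair CHF 151.4132: forward underpriced → reverse cash-and-carry (short spot, go long the forward).
At maturity, profit = |F_mkt − F*| = |149.70 − 151.4132| = CHF 1.71 per share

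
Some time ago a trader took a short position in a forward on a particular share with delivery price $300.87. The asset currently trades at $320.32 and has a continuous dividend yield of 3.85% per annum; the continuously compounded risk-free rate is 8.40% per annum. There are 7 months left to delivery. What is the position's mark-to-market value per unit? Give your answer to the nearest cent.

Current fair forward for the remaining 7 months: F = S·e^((r − q)·T), (r − q) = 0.0840 − 0.0385 = 0.0455
F = 320.32 · e^(0.0455 × 7/12) = 320.32 × 1.026897 = 328.9356
Value of long forward = (F − K)·e^(−rT) = (328.9356 − 300.87) · e^(−0.0840·7/12)
= 28.0656 × 0.952181 = 26.72
Short position value = −(long value) = -$26.72

-$26.72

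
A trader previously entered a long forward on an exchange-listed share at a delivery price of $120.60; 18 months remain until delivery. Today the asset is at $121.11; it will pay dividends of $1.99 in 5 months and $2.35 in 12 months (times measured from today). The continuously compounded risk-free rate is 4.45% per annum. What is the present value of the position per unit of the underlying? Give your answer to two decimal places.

$4.10

PV(remaining dividends) I = 1.99·e^(−0.0445·5/12) + 2.35·e^(−0.0445·12/12) = 4.2012
Current forward F = (S − I)·e^(rT) = (121.11 − 4.2012)·e^(0.0445·18/12) = 116.9088 × 1.069028 = 124.9788
Value (long) = (F − K)·e^(−rT) = (124.9788 − 120.60) × 0.935429 = 4.0961
Value = $4.10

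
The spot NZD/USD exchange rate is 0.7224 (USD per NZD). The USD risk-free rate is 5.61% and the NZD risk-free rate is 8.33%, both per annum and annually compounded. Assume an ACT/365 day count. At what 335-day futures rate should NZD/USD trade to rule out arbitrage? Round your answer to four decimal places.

By covered interest parity, F = S · (1+r_USD)^T / (1+r_NZD)^T
= 0.7224 × 1.051373 / 1.076199 = 0.7224 × 0.976932
F = 0.7057 USD per NZD

0.7057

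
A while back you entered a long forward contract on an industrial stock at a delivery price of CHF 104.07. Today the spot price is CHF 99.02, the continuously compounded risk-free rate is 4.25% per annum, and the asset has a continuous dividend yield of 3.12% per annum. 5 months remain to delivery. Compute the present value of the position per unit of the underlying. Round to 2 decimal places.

-CHF 4.50

Current fair forward for the remaining 5 months: F = S·e^((r − q)·T), (r − q) = 0.0425 − 0.0312 = 0.0113
F = 99.02 · e^(0.0113 × 5/12) = 99.02 × 1.004719 = 99.4873
Value of long forward = (F − K)·e^(−rT) = (99.4873 − 104.07) · e^(−0.0425·5/12)
= -4.5827 × 0.982448 = -4.50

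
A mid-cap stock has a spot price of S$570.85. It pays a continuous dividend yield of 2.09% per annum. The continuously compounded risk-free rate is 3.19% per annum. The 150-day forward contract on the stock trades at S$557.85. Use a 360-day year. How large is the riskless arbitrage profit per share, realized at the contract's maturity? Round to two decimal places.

S$15.62 per share

Fair forward: F* = S·e^(carry·T), with carry = (r − q) = 0.0319 − 0.0209 = 0.0110
F* = 570.85 · e^(0.0110 × 150/360) = 570.85 · e^0.004583 = 570.85 × 1.004594 = S$573.4725
Market S$557.85 < fair S$573.4725: forward underpriced → reverse cash-and-carry (short spot, go long the forward).
At maturity, profit = |F_mkt − F*| = |557.85 − 573.4725| = S$15.62 per share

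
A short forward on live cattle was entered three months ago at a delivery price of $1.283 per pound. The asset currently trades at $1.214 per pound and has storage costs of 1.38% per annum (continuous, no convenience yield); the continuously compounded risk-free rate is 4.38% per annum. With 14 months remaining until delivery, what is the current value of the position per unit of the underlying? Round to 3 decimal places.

-$0.015 per pound

Current fair forward for the remaining 14 months: F = S·e^((r + u)·T), (r + u) = 0.0438 + 0.0138 = 0.0576
F = 1.214 · e^(0.0576 × 14/12) = 1.214 × 1.069509 = 1.2984
Value of long forward = (F − K)·e^(−rT) = (1.2984 − 1.283) · e^(−0.0438·14/12)
= 0.0154 × 0.950184 = 0.015
Short position value = −(long value) = -$0.015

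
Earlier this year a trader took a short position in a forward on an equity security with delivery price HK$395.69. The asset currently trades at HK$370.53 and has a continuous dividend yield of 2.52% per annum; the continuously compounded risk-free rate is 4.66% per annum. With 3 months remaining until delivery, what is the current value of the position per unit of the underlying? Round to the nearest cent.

Current fair forward for the remaining 3 months: F = S·e^((r − q)·T), (r − q) = 0.0466 − 0.0252 = 0.0214
F = 370.53 · e^(0.0214 × 3/12) = 370.53 × 1.005364 = 372.5175
Value of long forward = (F − K)·e^(−rT) = (372.5175 − 395.69) · e^(−0.0466·3/12)
= -23.1725 × 0.988418 = -22.90
Short position value = −(long value) = HK$22.90

HK$22.90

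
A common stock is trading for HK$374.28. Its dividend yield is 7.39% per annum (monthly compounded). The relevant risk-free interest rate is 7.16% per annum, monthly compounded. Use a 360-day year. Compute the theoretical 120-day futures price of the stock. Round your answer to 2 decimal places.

HK$373.99

F = S · (1+r/12)^(12T) / (1+q/12)^(12T)
= 374.28 × 1.024081 / 1.024862 = 374.28 × 0.999238
F = HK$373.99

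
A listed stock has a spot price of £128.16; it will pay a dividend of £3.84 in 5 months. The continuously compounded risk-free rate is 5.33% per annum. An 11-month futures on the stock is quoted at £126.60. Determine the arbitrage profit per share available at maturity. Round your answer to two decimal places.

PV(dividends) I = 3.84·e^(−0.0533·5/12) = 3.7557
Fair futures F* = (S − I)·e^(rT) = (128.16 − 3.7557)·e^0.048858 = 124.4043 × 1.050071 = 130.6333
Market £126.60 < fair 130.6333: forward underpriced → reverse cash-and-carry (short the stock, invest proceeds at r, pay the dividends, go long the forward).
Profit at T = |F_mkt − F*| = |126.60 − 130.6333| = £4.03 per share

£4.03 per share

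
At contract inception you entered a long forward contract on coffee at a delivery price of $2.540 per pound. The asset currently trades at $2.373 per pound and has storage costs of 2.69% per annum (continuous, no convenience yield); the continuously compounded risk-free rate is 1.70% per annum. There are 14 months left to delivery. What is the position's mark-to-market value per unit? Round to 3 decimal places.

-$0.041 per pound

Current fair forward for the remaining 14 months: F = S·e^((r + u)·T), (r + u) = 0.0170 + 0.0269 = 0.0439
F = 2.373 · e^(0.0439 × 14/12) = 2.373 × 1.052551 = 2.4977
Value of long forward = (F − K)·e^(−rT) = (2.4977 − 2.540) · e^(−0.0170·14/12)
= -0.0423 × 0.980362 = -0.041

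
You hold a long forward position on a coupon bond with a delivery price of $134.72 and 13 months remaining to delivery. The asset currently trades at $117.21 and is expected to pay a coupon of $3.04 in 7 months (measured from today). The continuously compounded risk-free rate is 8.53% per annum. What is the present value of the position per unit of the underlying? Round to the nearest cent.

-$8.51

PV(remaining coupons) I = 3.04·e^(−0.0853·7/12) = 2.8924
Current forward F = (S − I)·e^(rT) = (117.21 − 2.8924)·e^(0.0853·13/12) = 114.3176 × 1.096813 = 125.3850
Value (long) = (F − K)·e^(−rT) = (125.3850 − 134.72) × 0.911733 = -8.5110
Value = -$8.51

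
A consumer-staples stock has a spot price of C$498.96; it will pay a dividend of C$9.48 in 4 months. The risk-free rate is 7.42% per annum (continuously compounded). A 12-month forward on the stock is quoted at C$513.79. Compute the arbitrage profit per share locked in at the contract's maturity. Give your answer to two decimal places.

C$13.64 per share

PV(dividends) I = 9.48·e^(−0.0742·4/12) = 9.2484
Fair forward F* = (S − I)·e^(rT) = (498.96 − 9.2484)·e^0.074200 = 489.7116 × 1.077022 = 527.4302
Market C$513.79 < fair 527.4302: forward underpriced → reverse cash-and-carry (short the stock, invest proceeds at r, pay the dividends, go long the forward).
Profit at T = |F_mkt − F*| = |513.79 − 527.4302| = C$13.64 per share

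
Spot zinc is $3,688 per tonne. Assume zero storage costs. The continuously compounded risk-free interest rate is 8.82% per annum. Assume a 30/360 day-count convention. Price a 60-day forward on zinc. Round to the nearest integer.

F = S·e^(rT) = 3688 · e^(0.0882 × 60/360) = 3688 · e^0.014700
= 3688 × 1.014809 = $3,743 per tonne

$3,743 per tonne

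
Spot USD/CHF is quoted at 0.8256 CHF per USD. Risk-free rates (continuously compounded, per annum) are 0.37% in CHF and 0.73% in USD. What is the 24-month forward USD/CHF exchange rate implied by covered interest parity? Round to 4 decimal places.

0.8197

F = S·e^((r_CHF − r_USD)T) = 0.8256 · e^((0.0037 − 0.0073) × 24/12)
= 0.8256 · e^-0.007200 = 0.8256 × 0.992826
F = 0.8197 CHF per USD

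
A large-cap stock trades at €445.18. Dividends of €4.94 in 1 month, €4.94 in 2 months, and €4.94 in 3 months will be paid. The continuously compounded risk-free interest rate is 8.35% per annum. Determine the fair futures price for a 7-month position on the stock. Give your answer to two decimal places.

PV(dividends) I = 4.94·e^(−0.0835·1/12) + 4.94·e^(−0.0835·2/12) + 4.94·e^(−0.0835·3/12)
I = 4.9057 + 4.8717 + 4.8379 = 14.6153
F = (S − I)·e^(rT) = (445.18 − 14.6153) · e^(0.0835·7/12)
= 430.5647 · e^0.048708 = 430.5647 × 1.049914 = €452.06

€452.06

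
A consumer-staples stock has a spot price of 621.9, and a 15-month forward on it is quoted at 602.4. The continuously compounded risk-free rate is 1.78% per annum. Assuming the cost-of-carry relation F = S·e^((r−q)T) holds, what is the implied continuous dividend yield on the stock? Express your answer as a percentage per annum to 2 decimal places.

From F = S·e^((r−q)T): (r − q) = ln(F/S)/T
ln(602.4/621.9) = ln(0.968644) = -0.031858
(r − q) = -0.031858 / (15/12) = -0.025486
q = r − ln(F/S)/T = 0.0178 + 0.025486 = 0.043286
q = 4.33%

4.33%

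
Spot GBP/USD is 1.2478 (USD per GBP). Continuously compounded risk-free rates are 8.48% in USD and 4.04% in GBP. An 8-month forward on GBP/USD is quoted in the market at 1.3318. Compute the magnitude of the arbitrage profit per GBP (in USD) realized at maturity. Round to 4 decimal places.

Fair forward: F* = S·e^(carry·T), with carry = (r_USD − r_GBP) = 0.0848 − 0.0404 = 0.0444
F* = 1.2478 · e^(0.0444 × 8/12) = 1.2478 · e^0.029600 = 1.2478 × 1.030042 = 1.2853
Market 1.3318 > fair 1.2853: forward overpriced → cash-and-carry (buy spot, short the forward).
At maturity, profit = |F_mkt − F*| = |1.3318 − 1.2853| = 0.0465 per GBP (in USD)

0.0465 per GBP (in USD)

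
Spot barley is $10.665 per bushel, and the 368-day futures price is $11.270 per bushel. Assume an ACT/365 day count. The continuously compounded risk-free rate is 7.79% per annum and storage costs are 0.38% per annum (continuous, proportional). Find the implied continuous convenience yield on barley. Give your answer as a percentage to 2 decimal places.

2.70%

F = S·e^((r+u−y)T) ⇒ (r+u−y) = ln(F/S)/T
ln(11.270/10.665) = 0.055177; /T ⇒ 0.054727
y = r + u − ln(F/S)/T = 0.0779 + 0.0038 − 0.054727 = 0.026973
y = 2.70%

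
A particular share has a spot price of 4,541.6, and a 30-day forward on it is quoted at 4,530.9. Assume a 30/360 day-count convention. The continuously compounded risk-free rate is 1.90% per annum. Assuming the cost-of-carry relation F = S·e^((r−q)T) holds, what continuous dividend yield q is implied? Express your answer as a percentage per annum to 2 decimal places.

4.73%

From F = S·e^((r−q)T): (r − q) = ln(F/S)/T
ln(4530.9/4541.6) = ln(0.997644) = -0.002359
(r − q) = -0.002359 / (30/360) = -0.028308
q = r − ln(F/S)/T = 0.0190 + 0.028308 = 0.047308
q = 4.73%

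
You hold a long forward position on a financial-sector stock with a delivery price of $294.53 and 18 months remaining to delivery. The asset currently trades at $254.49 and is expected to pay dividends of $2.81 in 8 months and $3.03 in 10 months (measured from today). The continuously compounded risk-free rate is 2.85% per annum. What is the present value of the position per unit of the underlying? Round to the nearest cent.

-$33.43

PV(remaining dividends) I = 2.81·e^(−0.0285·8/12) + 3.03·e^(−0.0285·10/12) = 5.7160
Current forward F = (S − I)·e^(rT) = (254.49 − 5.7160)·e^(0.0285·18/12) = 248.7740 × 1.043677 = 259.6397
Value (long) = (F − K)·e^(−rT) = (259.6397 − 294.53) × 0.958151 = -33.4302
Value = -$33.43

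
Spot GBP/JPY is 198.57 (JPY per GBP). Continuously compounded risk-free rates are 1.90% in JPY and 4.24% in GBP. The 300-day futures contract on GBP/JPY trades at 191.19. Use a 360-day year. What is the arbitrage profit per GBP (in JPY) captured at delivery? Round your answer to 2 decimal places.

3.55 per GBP (in JPY)

Fair futures: F* = S·e^(carry·T), with carry = (r_JPY − r_GBP) = 0.0190 − 0.0424 = -0.0234
F* = 198.57 · e^(-0.0234 × 300/360) = 198.57 · e^-0.019500 = 198.57 × 0.980689 = 194.7354
Market 191.19 < fair 194.7354: forward underpriced → reverse cash-and-carry (short spot, go long the forward).
At maturity, profit = |F_mkt − F*| = |191.19 − 194.7354| = 3.55 per GBP (in JPY)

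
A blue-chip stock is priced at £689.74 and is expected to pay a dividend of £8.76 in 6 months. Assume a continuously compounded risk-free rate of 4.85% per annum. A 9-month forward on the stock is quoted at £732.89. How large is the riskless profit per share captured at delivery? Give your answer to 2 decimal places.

PV(dividends) I = 8.76·e^(−0.0485·6/12) = 8.5501
Fair forward F* = (S − I)·e^(rT) = (689.74 − 8.5501)·e^0.036375 = 681.1899 × 1.037045 = 706.4246
Market £732.89 > fair 706.4246: forward overpriced → cash-and-carry (borrow at r, buy the stock and collect the dividends, short the forward).
Profit at T = |F_mkt − F*| = |732.89 − 706.4246| = £26.47 per share

£26.47 per share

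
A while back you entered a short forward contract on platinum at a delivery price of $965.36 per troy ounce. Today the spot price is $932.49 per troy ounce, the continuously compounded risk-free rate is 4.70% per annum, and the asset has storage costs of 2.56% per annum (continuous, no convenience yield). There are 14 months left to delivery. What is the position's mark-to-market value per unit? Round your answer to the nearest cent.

-$46.91 per troy ounce

Current fair forward for the remaining 14 months: F = S·e^((r + u)·T), (r + u) = 0.0470 + 0.0256 = 0.0726
F = 932.49 · e^(0.0726 × 14/12) = 932.49 × 1.088391 = 1014.9137
Value of long forward = (F − K)·e^(−rT) = (1014.9137 − 965.36) · e^(−0.0470·14/12)
= 49.5537 × 0.946643 = 46.91
Short position value = −(long value) = -$46.91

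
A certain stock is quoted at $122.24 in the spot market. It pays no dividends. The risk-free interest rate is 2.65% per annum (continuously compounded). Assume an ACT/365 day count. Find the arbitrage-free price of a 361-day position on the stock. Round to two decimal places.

F = S·e^(rT) = 122.24 · e^(0.0265 × 361/365)
= 122.24 · e^0.026210 = 122.24 × 1.026557
F = $125.49

$125.49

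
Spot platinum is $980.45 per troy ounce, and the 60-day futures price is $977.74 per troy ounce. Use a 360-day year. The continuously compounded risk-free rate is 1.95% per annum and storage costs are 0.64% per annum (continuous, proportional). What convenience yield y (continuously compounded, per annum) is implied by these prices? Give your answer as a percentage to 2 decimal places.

4.25%

F = S·e^((r+u−y)T) ⇒ (r+u−y) = ln(F/S)/T
ln(977.74/980.45) = -0.002768; /T ⇒ -0.016608
y = r + u − ln(F/S)/T = 0.0195 + 0.0064 + 0.016608 = 0.042508
y = 4.25%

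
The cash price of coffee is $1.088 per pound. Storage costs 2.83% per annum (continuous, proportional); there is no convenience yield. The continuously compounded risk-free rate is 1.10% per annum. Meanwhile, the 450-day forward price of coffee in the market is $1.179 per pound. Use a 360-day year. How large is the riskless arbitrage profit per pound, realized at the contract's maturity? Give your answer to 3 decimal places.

Fair forward: F* = S·e^(carry·T), with carry = (r + u) = 0.0110 + 0.0283 = 0.0393
F* = 1.088 · e^(0.0393 × 450/360) = 1.088 · e^0.049125 = 1.088 × 1.050352 = $1.1428
Market $1.179 > fair $1.1428: forward overpriced → cash-and-carry (buy spot, short the forward).
At maturity, profit = |F_mkt − F*| = |1.179 − 1.1428| = $0.036 per pound

$0.036 per pound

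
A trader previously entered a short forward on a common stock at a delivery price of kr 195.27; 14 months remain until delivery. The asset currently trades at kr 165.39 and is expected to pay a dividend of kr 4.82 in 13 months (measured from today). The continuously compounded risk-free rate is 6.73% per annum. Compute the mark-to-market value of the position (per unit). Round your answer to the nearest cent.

PV(remaining dividends) I = 4.82·e^(−0.0673·13/12) = 4.4811
Current forward F = (S − I)·e^(rT) = (165.39 − 4.4811)·e^(0.0673·14/12) = 160.9089 × 1.081681 = 174.0521
Value (long) = (F − K)·e^(−rT) = (174.0521 − 195.27) × 0.924487 = -19.6157
Short position value = −(long value) = kr 19.62

kr 19.62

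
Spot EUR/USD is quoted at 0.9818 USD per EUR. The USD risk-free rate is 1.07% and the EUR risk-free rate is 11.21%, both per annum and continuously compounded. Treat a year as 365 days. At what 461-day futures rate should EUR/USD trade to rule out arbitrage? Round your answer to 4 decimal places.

0.8638

F = S·e^((r_USD − r_EUR)T) = 0.9818 · e^((0.0107 − 0.1121) × 461/365)
= 0.9818 · e^-0.128070 = 0.9818 × 0.879792
F = 0.8638 USD per EUR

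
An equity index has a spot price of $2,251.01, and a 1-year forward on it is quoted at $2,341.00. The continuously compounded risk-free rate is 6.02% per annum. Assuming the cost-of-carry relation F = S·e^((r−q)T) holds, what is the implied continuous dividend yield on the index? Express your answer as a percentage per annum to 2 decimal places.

2.10%

From F = S·e^((r−q)T): (r − q) = ln(F/S)/T
ln(2341.00/2251.01) = ln(1.039978) = 0.039200
(r − q) = 0.039200 / (1) = 0.039200
q = r − ln(F/S)/T = 0.0602 − 0.039200 = 0.021000
q = 2.10%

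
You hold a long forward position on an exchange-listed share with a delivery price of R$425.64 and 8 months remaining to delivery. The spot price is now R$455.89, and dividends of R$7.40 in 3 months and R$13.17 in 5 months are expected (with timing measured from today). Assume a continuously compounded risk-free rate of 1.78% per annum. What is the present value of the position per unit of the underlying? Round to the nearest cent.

PV(remaining dividends) I = 7.40·e^(−0.0178·3/12) + 13.17·e^(−0.0178·5/12) = 20.4398
Current forward F = (S − I)·e^(rT) = (455.89 − 20.4398)·e^(0.0178·8/12) = 435.4502 × 1.011937 = 440.6482
Value (long) = (F − K)·e^(−rT) = (440.6482 − 425.64) × 0.988203 = 14.8311
Value = R$14.83

R$14.83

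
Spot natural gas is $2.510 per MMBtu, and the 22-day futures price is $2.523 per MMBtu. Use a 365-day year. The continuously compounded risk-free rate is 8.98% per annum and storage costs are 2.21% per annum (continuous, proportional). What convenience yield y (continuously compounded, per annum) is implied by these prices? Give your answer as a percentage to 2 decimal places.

2.62%

F = S·e^((r+u−y)T) ⇒ (r+u−y) = ln(F/S)/T
ln(2.523/2.510) = 0.005166; /T ⇒ 0.085709
y = r + u − ln(F/S)/T = 0.0898 + 0.0221 − 0.085709 = 0.026191
y = 2.62%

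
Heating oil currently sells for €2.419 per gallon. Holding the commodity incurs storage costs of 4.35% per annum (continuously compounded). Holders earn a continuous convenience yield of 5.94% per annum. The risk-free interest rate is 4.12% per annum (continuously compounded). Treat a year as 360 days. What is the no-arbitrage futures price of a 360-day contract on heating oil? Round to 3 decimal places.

€2.481 per gallon

Net carry = r + u − y = 0.0412 + 0.0435 − 0.0594 = 0.0253
F = S·e^((r+u−y)T) = 2.419 · e^(0.0253 × 360/360) = 2.419 · e^0.025300
= 2.419 × 1.025623 = €2.481 per gallon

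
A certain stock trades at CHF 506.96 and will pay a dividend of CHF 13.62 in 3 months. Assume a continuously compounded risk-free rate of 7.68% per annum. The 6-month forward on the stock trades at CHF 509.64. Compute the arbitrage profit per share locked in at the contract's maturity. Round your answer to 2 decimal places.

CHF 3.28 per share

PV(dividends) I = 13.62·e^(−0.0768·3/12) = 13.3610
Fair forward F* = (S − I)·e^(rT) = (506.96 − 13.3610)·e^0.038400 = 493.5990 × 1.039147 = 512.9219
Market CHF 509.64 < fair 512.9219: forward underpriced → reverse cash-and-carry (short the stock, invest proceeds at r, pay the dividends, go long the forward).
Profit at T = |F_mkt − F*| = |509.64 − 512.9219| = CHF 3.28 per share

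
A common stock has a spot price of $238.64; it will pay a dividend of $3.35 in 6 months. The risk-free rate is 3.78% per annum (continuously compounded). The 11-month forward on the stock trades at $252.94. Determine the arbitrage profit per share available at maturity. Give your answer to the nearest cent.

PV(dividends) I = 3.35·e^(−0.0378·6/12) = 3.2873
Fair forward F* = (S − I)·e^(rT) = (238.64 − 3.2873)·e^0.034650 = 235.3527 × 1.035257 = 243.6505
Market $252.94 > fair 243.6505: forward overpriced → cash-and-carry (borrow at r, buy the stock and collect the dividends, short the forward).
Profit at T = |F_mkt − F*| = |252.94 − 243.6505| = $9.29 per share

$9.29 per share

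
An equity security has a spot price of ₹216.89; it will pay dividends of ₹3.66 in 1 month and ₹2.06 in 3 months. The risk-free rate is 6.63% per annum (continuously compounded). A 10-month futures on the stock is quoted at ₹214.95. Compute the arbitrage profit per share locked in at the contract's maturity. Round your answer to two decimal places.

PV(dividends) I = 3.66·e^(−0.0663·1/12) + 2.06·e^(−0.0663·3/12) = 5.6660
Fair futures F* = (S − I)·e^(rT) = (216.89 − 5.6660)·e^0.055250 = 211.2240 × 1.056805 = 223.2226
Market ₹214.95 < fair 223.2226: forward underpriced → reverse cash-and-carry (short the stock, invest proceeds at r, pay the dividends, go long the forward).
Profit at T = |F_mkt − F*| = |214.95 − 223.2226| = ₹8.27 per share

₹8.27 per share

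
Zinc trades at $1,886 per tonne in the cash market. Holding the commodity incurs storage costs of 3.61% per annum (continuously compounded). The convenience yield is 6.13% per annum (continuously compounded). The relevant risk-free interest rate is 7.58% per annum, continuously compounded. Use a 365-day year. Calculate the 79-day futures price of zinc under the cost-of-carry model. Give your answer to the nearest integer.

Net carry = r + u − y = 0.0758 + 0.0361 − 0.0613 = 0.0506
F = S·e^((r+u−y)T) = 1886 · e^(0.0506 × 79/365) = 1886 · e^0.010952
= 1886 × 1.011012 = $1,907 per tonne

$1,907 per tonne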